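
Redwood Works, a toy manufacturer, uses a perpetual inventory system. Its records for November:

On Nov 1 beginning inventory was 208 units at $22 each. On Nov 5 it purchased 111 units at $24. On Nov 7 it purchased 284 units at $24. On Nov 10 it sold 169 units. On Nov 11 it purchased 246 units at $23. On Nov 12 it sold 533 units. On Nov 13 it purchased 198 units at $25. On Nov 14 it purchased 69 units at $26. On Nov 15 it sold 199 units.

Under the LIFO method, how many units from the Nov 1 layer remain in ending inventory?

147

Nov 10, 169 sold [LIFO — newest first]: 169 @ $24 = $4,056
Nov 12, 533 sold [LIFO — newest first]: 246 @ $23 + 115 @ $24 + 111 @ $24 + 61 @ $22 = $12,424
Nov 15, 199 sold [LIFO — newest first]: 69 @ $26 + 130 @ $25 = $5,044
Total COGS = $4,056 + $12,424 + $5,044 = $21,524
Ending inventory: 147 @ $22 + 68 @ $25 = $4,934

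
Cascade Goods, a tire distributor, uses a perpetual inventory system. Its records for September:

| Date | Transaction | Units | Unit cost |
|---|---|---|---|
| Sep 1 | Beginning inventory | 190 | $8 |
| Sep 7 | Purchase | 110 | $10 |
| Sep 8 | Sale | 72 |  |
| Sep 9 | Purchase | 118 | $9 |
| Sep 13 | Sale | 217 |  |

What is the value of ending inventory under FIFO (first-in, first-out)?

Sep 8, 72 sold [FIFO — oldest first]: 72 @ $8 = $576
Sep 13, 217 sold [FIFO — oldest first]: 118 @ $8 + 99 @ $10 = $1,934
Total COGS = $576 + $1,934 = $2,510
Ending inventory: 11 @ $10 + 118 @ $9 = $1,172

Ending inventory = $1,172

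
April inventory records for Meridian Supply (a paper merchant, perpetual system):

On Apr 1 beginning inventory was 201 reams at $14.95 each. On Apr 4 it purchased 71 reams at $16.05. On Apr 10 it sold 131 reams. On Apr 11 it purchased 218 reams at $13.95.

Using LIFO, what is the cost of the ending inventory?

Apr 10, 131 sold [LIFO — newest first]: 71 @ $16.05 + 60 @ $14.95 = $2,036.55
Ending inventory: 141 @ $14.95 + 218 @ $13.95 = $5,149.05
Check: goods available $7,185.60 = COGS $2,036.55 + ending $5,149.05

Ending inventory = $5,149.05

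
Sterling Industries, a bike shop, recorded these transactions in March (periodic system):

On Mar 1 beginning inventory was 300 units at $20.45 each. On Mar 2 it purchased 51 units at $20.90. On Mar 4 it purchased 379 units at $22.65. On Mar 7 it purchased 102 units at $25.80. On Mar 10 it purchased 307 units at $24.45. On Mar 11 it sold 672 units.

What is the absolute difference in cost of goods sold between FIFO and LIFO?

$1,623.15

FIFO COGS: 300 @ $20.45 + 51 @ $20.90 + 321 @ $22.65 = $14,471.55
LIFO COGS: 307 @ $24.45 + 102 @ $25.80 + 263 @ $22.65 = $16,094.70
Difference = |$14,471.55 − $16,094.70| = $1,623.15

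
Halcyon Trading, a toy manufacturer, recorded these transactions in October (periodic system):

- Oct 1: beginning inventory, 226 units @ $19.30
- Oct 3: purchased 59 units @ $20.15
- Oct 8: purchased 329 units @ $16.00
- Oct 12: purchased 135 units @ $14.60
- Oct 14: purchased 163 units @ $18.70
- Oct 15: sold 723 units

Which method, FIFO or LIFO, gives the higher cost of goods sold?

FIFO COGS: 226 @ $19.30 + 59 @ $20.15 + 329 @ $16.00 + 109 @ $14.60 = $12,406.05
LIFO COGS: 163 @ $18.70 + 135 @ $14.60 + 329 @ $16.00 + 59 @ $20.15 + 37 @ $19.30 = $12,186.05

FIFO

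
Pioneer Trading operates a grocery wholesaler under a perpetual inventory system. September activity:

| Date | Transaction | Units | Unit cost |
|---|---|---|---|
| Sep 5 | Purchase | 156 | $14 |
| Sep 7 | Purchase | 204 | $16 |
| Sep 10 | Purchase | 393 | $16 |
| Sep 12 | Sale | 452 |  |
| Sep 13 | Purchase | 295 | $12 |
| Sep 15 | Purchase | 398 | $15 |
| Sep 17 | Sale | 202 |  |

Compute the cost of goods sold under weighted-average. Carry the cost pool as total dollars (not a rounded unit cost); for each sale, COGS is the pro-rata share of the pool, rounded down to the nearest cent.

COGS = $9,930.68

After Sep 5: 156 on hand, pool $2,184.00 (≈ $14.0000 each)
After Sep 7: 360 on hand, pool $5,448.00 (≈ $15.1333 each)
After Sep 10: 753 on hand, pool $11,736.00 (≈ $15.5857 each)
Sep 12, sell 452: 452/753 × $11,736.00 → $7,044.71
After Sep 13: 596 on hand, pool $8,231.29 (≈ $13.8109 each)
After Sep 15: 994 on hand, pool $14,201.29 (≈ $14.2870 each)
Sep 17, sell 202: 202/994 × $14,201.29 → $2,885.97
Total COGS = $7,044.71 + $2,885.97 = $9,930.68
Ending inventory (cost pool remaining) = $11,315.32
Check: goods available $21,246.00 = COGS $9,930.68 + ending $11,315.32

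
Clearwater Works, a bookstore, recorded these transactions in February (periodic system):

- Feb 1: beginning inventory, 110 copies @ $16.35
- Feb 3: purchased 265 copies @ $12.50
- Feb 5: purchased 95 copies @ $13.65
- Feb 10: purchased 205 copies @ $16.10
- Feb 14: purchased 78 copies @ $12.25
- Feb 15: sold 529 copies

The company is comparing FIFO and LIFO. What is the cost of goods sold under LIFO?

COGS = $7,440.25

FIFO COGS: 110 @ $16.35 + 265 @ $12.50 + 95 @ $13.65 + 59 @ $16.10 = $7,357.65
LIFO COGS: 78 @ $12.25 + 205 @ $16.10 + 95 @ $13.65 + 151 @ $12.50 = $7,440.25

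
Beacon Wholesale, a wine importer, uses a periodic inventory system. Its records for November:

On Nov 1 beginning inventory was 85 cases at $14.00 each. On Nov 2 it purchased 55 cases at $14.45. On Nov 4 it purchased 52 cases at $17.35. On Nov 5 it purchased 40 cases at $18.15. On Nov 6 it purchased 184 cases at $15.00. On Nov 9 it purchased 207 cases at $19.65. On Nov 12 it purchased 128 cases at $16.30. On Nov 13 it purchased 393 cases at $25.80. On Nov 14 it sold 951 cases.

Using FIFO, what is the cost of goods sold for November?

Nov 14, 951 sold [FIFO — oldest first]: 85 @ $14.00 + 55 @ $14.45 + 52 @ $17.35 + 40 @ $18.15 + 184 @ $15.00 + 207 @ $19.65 + 128 @ $16.30 + 200 @ $25.80 = $17,686.90
Ending inventory: 193 @ $25.80 = $4,979.40

COGS = $17,686.90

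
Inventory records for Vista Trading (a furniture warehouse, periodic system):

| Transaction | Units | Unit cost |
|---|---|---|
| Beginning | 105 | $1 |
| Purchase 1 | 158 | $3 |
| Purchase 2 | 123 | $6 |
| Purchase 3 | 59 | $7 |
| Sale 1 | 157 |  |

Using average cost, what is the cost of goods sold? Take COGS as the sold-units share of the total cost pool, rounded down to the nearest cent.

Sale 1, sell 157: 157/445 × $1,730.00 → $610.35
Ending inventory (cost pool remaining) = $1,119.65

COGS = $610.35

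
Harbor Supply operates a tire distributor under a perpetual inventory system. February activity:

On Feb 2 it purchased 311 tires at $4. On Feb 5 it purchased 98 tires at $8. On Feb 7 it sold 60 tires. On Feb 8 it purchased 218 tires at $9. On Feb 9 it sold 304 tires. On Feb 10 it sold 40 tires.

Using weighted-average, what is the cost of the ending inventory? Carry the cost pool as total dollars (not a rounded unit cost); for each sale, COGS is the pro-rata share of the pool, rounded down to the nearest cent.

After Feb 2: 311 on hand, pool $1,244.00 (≈ $4.0000 each)
After Feb 5: 409 on hand, pool $2,028.00 (≈ $4.9584 each)
Feb 7, sell 60: 60/409 × $2,028.00 → $297.50
After Feb 8: 567 on hand, pool $3,692.50 (≈ $6.5123 each)
Feb 9, sell 304: 304/567 × $3,692.50 → $1,979.75
Feb 10, sell 40: 40/263 × $1,712.75 → $260.49
Total COGS = $297.50 + $1,979.75 + $260.49 = $2,537.74
Ending inventory (cost pool remaining) = $1,452.26

Ending inventory = $1,452.26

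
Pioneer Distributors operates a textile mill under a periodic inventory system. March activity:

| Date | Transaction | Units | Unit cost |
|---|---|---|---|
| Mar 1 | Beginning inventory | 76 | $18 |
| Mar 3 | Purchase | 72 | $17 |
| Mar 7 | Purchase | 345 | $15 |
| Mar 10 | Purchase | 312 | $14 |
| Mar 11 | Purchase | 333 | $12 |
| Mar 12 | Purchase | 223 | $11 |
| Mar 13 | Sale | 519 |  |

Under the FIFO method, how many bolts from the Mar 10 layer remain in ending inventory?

286

Mar 13, 519 sold [FIFO — oldest first]: 76 @ $18 + 72 @ $17 + 345 @ $15 + 26 @ $14 = $8,131
Ending inventory: 286 @ $14 + 333 @ $12 + 223 @ $11 = $10,453
Check: goods available $18,584 = COGS $8,131 + ending $10,453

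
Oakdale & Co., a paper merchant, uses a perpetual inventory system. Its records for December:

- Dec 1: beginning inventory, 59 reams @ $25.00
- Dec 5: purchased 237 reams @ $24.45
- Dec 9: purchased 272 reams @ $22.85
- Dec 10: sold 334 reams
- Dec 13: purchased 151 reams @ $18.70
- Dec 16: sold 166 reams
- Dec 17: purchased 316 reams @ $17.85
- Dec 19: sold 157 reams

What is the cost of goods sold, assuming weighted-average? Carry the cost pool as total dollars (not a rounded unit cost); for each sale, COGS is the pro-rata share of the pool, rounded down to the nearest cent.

After Dec 1: 59 on hand, pool $1,475.00 (≈ $25.0000 each)
After Dec 5: 296 on hand, pool $7,269.65 (≈ $24.5596 each)
After Dec 9: 568 on hand, pool $13,484.85 (≈ $23.7409 each)
Dec 10, sell 334: 334/568 × $13,484.85 → $7,929.47
After Dec 13: 385 on hand, pool $8,379.08 (≈ $21.7638 each)
Dec 16, sell 166: 166/385 × $8,379.08 → $3,612.79
After Dec 17: 535 on hand, pool $10,406.89 (≈ $19.4521 each)
Dec 19, sell 157: 157/535 × $10,406.89 → $3,053.98
Total COGS = $7,929.47 + $3,612.79 + $3,053.98 = $14,596.24
Ending inventory (cost pool remaining) = $7,352.91
Check: goods available $21,949.15 = COGS $14,596.24 + ending $7,352.91

COGS = $14,596.24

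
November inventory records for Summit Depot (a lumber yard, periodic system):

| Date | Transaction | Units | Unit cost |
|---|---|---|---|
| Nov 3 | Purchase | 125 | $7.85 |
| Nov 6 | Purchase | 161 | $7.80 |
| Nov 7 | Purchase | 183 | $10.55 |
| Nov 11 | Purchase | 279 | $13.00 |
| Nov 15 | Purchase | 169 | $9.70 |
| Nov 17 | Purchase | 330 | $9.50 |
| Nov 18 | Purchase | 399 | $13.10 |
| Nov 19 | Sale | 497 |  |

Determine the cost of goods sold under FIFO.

COGS = $4,531.70

Nov 19, 497 sold [FIFO — oldest first]: 125 @ $7.85 + 161 @ $7.80 + 183 @ $10.55 + 28 @ $13.00 = $4,531.70
Ending inventory: 251 @ $13.00 + 169 @ $9.70 + 330 @ $9.50 + 399 @ $13.10 = $13,264.20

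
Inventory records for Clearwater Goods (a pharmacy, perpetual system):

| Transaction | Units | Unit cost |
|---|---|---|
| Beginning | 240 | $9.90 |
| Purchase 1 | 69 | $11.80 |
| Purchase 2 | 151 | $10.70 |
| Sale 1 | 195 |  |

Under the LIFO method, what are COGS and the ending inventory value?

Sale 1 (195) [LIFO — newest first]: 151 @ $10.70 + 44 @ $11.80 = $2,134.90
Ending inventory: 240 @ $9.90 + 25 @ $11.80 = $2,671.00
Check: goods available $4,805.90 = COGS $2,134.90 + ending $2,671.00

COGS = $2,134.90; ending inventory = $2,671.00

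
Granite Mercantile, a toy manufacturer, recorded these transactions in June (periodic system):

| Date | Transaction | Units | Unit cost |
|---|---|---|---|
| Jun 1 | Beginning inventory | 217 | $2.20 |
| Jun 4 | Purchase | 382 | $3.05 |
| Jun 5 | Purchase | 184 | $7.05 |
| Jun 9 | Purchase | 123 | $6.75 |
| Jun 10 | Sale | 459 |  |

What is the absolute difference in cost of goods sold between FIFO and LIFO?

FIFO COGS: 217 @ $2.20 + 242 @ $3.05 = $1,215.50
LIFO COGS: 123 @ $6.75 + 184 @ $7.05 + 152 @ $3.05 = $2,591.05
Difference = |$1,215.50 − $2,591.05| = $1,375.55

$1,375.55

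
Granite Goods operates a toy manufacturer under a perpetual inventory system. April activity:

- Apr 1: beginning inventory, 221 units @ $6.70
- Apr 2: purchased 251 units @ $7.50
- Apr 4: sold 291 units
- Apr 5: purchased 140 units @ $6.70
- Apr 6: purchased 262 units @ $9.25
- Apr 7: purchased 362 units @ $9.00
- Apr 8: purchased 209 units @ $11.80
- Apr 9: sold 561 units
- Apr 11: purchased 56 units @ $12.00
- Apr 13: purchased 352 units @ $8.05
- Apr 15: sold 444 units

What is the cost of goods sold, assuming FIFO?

Apr 4, 291 sold [FIFO — oldest first]: 221 @ $6.70 + 70 @ $7.50 = $2,005.70
Apr 9, 561 sold [FIFO — oldest first]: 181 @ $7.50 + 140 @ $6.70 + 240 @ $9.25 = $4,515.50
Apr 15, 444 sold [FIFO — oldest first]: 22 @ $9.25 + 362 @ $9.00 + 60 @ $11.80 = $4,169.50
Total COGS = $2,005.70 + $4,515.50 + $4,169.50 = $10,690.70
Ending inventory: 149 @ $11.80 + 56 @ $12.00 + 352 @ $8.05 = $5,263.80

COGS = $10,690.70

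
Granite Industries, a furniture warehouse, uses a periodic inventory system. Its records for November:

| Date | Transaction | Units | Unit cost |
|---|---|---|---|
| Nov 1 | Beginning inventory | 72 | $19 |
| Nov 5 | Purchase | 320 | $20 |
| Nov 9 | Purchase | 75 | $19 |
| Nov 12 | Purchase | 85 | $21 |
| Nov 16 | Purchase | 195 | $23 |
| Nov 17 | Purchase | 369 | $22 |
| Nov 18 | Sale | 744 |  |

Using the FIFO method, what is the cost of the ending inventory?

Nov 18, 744 sold [FIFO — oldest first]: 72 @ $19 + 320 @ $20 + 75 @ $19 + 85 @ $21 + 192 @ $23 = $15,394
Ending inventory: 3 @ $23 + 369 @ $22 = $8,187

Ending inventory = $8,187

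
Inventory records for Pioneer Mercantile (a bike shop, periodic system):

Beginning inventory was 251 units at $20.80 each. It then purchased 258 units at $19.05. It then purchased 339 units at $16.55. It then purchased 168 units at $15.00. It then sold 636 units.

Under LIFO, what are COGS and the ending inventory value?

COGS = $10,587.90; ending inventory = $7,678.25

Sale 1 (636) [LIFO — newest first]: 168 @ $15.00 + 339 @ $16.55 + 129 @ $19.05 = $10,587.90
Ending inventory: 251 @ $20.80 + 129 @ $19.05 = $7,678.25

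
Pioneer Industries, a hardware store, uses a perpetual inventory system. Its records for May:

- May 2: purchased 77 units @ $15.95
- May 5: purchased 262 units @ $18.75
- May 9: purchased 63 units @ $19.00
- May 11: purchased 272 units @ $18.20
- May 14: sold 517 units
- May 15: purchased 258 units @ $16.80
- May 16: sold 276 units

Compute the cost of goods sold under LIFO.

May 14, 517 sold [LIFO — newest first]: 272 @ $18.20 + 63 @ $19.00 + 182 @ $18.75 = $9,559.90
May 16, 276 sold [LIFO — newest first]: 258 @ $16.80 + 18 @ $18.75 = $4,671.90
Total COGS = $9,559.90 + $4,671.90 = $14,231.80
Ending inventory: 77 @ $15.95 + 62 @ $18.75 = $2,390.65

COGS = $14,231.80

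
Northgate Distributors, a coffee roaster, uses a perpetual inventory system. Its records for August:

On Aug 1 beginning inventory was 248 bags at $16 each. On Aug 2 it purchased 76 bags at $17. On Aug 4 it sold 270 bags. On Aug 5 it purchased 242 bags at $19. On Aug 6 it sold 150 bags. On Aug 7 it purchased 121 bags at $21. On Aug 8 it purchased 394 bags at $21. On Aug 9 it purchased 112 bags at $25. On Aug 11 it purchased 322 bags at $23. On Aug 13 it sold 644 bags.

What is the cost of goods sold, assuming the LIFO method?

COGS = $21,862

Aug 4, 270 sold [LIFO — newest first]: 76 @ $17 + 194 @ $16 = $4,396
Aug 6, 150 sold [LIFO — newest first]: 150 @ $19 = $2,850
Aug 13, 644 sold [LIFO — newest first]: 322 @ $23 + 112 @ $25 + 210 @ $21 = $14,616
Total COGS = $4,396 + $2,850 + $14,616 = $21,862
Ending inventory: 54 @ $16 + 92 @ $19 + 121 @ $21 + 184 @ $21 = $9,017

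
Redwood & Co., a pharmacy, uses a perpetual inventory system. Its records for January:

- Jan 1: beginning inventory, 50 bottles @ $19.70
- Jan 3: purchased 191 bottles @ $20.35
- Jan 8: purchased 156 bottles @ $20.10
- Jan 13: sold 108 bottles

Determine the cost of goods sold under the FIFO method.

COGS = $2,165.30

Jan 13, 108 sold [FIFO — oldest first]: 50 @ $19.70 + 58 @ $20.35 = $2,165.30
Ending inventory: 133 @ $20.35 + 156 @ $20.10 = $5,842.15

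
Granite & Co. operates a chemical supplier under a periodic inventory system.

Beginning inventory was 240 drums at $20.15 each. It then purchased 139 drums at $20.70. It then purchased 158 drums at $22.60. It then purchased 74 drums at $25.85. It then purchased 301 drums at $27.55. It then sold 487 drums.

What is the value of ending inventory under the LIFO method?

Sale 1 (487) [LIFO — newest first]: 301 @ $27.55 + 74 @ $25.85 + 112 @ $22.60 = $12,736.65
Ending inventory: 240 @ $20.15 + 139 @ $20.70 + 46 @ $22.60 = $8,752.90

Ending inventory = $8,752.90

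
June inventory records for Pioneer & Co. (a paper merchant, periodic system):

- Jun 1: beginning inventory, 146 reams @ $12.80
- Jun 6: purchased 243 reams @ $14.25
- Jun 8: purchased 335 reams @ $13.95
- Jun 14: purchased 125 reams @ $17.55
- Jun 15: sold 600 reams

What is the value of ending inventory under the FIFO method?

Ending inventory = $3,923.55

Jun 15, 600 sold [FIFO — oldest first]: 146 @ $12.80 + 243 @ $14.25 + 211 @ $13.95 = $8,275.00
Ending inventory: 124 @ $13.95 + 125 @ $17.55 = $3,923.55
Check: goods available $12,198.55 = COGS $8,275.00 + ending $3,923.55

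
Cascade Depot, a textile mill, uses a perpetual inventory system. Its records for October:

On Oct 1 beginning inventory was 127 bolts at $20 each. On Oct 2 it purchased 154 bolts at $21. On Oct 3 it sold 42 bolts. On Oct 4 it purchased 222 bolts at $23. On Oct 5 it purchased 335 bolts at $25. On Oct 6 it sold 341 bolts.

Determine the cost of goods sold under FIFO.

COGS = $8,120

Oct 3, 42 sold [FIFO — oldest first]: 42 @ $20 = $840
Oct 6, 341 sold [FIFO — oldest first]: 85 @ $20 + 154 @ $21 + 102 @ $23 = $7,280
Total COGS = $840 + $7,280 = $8,120
Ending inventory: 120 @ $23 + 335 @ $25 = $11,135
Check: goods available $19,255 = COGS $8,120 + ending $11,135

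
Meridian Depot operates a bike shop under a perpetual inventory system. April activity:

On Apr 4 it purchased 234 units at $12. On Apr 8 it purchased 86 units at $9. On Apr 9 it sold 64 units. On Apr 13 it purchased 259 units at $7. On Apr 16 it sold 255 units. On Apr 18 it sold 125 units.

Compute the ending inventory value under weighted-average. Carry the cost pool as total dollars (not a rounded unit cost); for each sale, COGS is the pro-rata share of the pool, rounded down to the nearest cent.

Ending inventory = $1,226.44

After Apr 4: 234 on hand, pool $2,808.00 (≈ $12.0000 each)
After Apr 8: 320 on hand, pool $3,582.00 (≈ $11.1937 each)
Apr 9, sell 64: 64/320 × $3,582.00 → $716.40
After Apr 13: 515 on hand, pool $4,678.60 (≈ $9.0847 each)
Apr 16, sell 255: 255/515 × $4,678.60 → $2,316.58
Apr 18, sell 125: 125/260 × $2,362.02 → $1,135.58
Total COGS = $716.40 + $2,316.58 + $1,135.58 = $4,168.56
Ending inventory (cost pool remaining) = $1,226.44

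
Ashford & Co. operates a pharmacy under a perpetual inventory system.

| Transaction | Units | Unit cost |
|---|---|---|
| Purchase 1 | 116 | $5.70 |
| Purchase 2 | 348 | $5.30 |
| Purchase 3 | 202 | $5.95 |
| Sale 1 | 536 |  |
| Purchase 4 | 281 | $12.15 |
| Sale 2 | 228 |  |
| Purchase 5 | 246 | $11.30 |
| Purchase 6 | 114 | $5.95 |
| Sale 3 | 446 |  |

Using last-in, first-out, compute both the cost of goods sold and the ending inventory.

COGS = $10,026.85; ending inventory = $552.90

Sale 1 (536) [LIFO — newest first]: 202 @ $5.95 + 334 @ $5.30 = $2,972.10
Sale 2 (228) [LIFO — newest first]: 228 @ $12.15 = $2,770.20
Sale 3 (446) [LIFO — newest first]: 114 @ $5.95 + 246 @ $11.30 + 53 @ $12.15 + 14 @ $5.30 + 19 @ $5.70 = $4,284.55
Total COGS = $2,972.10 + $2,770.20 + $4,284.55 = $10,026.85
Ending inventory: 97 @ $5.70 = $552.90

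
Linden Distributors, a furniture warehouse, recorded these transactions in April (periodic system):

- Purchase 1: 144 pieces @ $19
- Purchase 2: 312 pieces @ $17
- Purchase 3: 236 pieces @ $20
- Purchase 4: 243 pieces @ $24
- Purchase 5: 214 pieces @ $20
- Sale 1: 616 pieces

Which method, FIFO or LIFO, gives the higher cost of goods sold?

FIFO COGS: 144 @ $19 + 312 @ $17 + 160 @ $20 = $11,240
LIFO COGS: 214 @ $20 + 243 @ $24 + 159 @ $20 = $13,292

LIFO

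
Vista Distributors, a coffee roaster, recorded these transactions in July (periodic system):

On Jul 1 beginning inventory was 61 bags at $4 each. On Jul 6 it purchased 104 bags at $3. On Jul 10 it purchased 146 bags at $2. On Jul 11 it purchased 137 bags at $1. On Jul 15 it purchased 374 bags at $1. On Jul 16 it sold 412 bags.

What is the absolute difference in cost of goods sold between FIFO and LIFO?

FIFO COGS: 61 @ $4 + 104 @ $3 + 146 @ $2 + 101 @ $1 = $949
LIFO COGS: 374 @ $1 + 38 @ $1 = $412
Difference = |$949 − $412| = $537

$537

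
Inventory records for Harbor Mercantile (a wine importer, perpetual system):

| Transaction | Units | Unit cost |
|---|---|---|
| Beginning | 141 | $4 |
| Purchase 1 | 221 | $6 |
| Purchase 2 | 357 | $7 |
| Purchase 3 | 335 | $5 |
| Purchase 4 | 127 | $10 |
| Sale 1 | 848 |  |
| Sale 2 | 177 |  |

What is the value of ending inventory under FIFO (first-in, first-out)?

Ending inventory = $1,415

Sale 1 (848) [FIFO — oldest first]: 141 @ $4 + 221 @ $6 + 357 @ $7 + 129 @ $5 = $5,034
Sale 2 (177) [FIFO — oldest first]: 177 @ $5 = $885
Total COGS = $5,034 + $885 = $5,919
Ending inventory: 29 @ $5 + 127 @ $10 = $1,415
Check: goods available $7,334 = COGS $5,919 + ending $1,415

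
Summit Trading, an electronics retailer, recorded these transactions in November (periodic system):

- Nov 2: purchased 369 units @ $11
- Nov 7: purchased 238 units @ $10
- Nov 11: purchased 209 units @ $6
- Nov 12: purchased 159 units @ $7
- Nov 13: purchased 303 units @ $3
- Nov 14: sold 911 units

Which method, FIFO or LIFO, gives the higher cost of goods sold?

FIFO

FIFO COGS: 369 @ $11 + 238 @ $10 + 209 @ $6 + 95 @ $7 = $8,358
LIFO COGS: 303 @ $3 + 159 @ $7 + 209 @ $6 + 238 @ $10 + 2 @ $11 = $5,678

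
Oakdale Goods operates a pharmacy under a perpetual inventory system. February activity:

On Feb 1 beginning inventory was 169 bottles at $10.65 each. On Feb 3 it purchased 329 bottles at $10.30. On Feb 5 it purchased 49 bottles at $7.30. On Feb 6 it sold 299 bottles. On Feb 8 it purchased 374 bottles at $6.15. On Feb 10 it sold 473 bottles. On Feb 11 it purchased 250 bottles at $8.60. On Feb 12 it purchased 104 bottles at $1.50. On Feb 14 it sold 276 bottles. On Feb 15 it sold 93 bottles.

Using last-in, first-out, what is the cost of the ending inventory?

Ending inventory = $1,427.10

Feb 6, 299 sold [LIFO — newest first]: 49 @ $7.30 + 250 @ $10.30 = $2,932.70
Feb 10, 473 sold [LIFO — newest first]: 374 @ $6.15 + 79 @ $10.30 + 20 @ $10.65 = $3,326.80
Feb 14, 276 sold [LIFO — newest first]: 104 @ $1.50 + 172 @ $8.60 = $1,635.20
Feb 15, 93 sold [LIFO — newest first]: 78 @ $8.60 + 15 @ $10.65 = $830.55
Total COGS = $2,932.70 + $3,326.80 + $1,635.20 + $830.55 = $8,725.25
Ending inventory: 134 @ $10.65 = $1,427.10
Check: goods available $10,152.35 = COGS $8,725.25 + ending $1,427.10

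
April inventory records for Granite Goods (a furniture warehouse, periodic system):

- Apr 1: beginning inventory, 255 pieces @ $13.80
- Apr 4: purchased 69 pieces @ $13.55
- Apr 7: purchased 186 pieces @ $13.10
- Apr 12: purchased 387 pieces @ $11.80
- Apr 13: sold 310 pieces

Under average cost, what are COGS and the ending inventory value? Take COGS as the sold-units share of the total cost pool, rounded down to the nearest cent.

COGS = $3,959.55; ending inventory = $7,497.60

Apr 13, sell 310: 310/897 × $11,457.15 → $3,959.55
Ending inventory (cost pool remaining) = $7,497.60
Check: goods available $11,457.15 = COGS $3,959.55 + ending $7,497.60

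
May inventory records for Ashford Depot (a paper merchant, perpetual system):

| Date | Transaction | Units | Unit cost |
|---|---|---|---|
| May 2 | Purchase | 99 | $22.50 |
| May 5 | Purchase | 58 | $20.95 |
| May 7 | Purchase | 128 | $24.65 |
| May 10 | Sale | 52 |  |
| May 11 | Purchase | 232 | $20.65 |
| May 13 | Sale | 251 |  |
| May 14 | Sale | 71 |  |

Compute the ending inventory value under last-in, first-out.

May 10, 52 sold [LIFO — newest first]: 52 @ $24.65 = $1,281.80
May 13, 251 sold [LIFO — newest first]: 232 @ $20.65 + 19 @ $24.65 = $5,259.15
May 14, 71 sold [LIFO — newest first]: 57 @ $24.65 + 14 @ $20.95 = $1,698.35
Total COGS = $1,281.80 + $5,259.15 + $1,698.35 = $8,239.30
Ending inventory: 99 @ $22.50 + 44 @ $20.95 = $3,149.30
Check: goods available $11,388.60 = COGS $8,239.30 + ending $3,149.30

Ending inventory = $3,149.30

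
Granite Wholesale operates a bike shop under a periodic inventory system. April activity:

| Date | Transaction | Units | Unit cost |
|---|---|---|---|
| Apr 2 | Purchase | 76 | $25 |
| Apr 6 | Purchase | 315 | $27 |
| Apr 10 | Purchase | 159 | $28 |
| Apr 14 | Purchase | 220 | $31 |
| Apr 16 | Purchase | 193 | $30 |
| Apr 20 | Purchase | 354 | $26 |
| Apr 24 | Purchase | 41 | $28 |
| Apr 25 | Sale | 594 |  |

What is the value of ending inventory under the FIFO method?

Apr 25, 594 sold [FIFO — oldest first]: 76 @ $25 + 315 @ $27 + 159 @ $28 + 44 @ $31 = $16,221
Ending inventory: 176 @ $31 + 193 @ $30 + 354 @ $26 + 41 @ $28 = $21,598

Ending inventory = $21,598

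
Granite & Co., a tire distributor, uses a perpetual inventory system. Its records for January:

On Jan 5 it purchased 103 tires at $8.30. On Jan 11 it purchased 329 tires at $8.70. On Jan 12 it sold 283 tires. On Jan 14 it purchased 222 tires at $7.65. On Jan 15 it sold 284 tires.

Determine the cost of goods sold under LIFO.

Jan 12, 283 sold [LIFO — newest first]: 283 @ $8.70 = $2,462.10
Jan 15, 284 sold [LIFO — newest first]: 222 @ $7.65 + 46 @ $8.70 + 16 @ $8.30 = $2,231.30
Total COGS = $2,462.10 + $2,231.30 = $4,693.40
Ending inventory: 87 @ $8.30 = $722.10

COGS = $4,693.40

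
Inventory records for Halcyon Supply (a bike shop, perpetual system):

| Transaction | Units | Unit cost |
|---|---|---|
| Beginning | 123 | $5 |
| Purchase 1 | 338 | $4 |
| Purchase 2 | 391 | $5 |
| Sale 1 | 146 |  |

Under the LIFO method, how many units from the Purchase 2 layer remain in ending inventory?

Sale 1 (146) [LIFO — newest first]: 146 @ $5 = $730
Ending inventory: 123 @ $5 + 338 @ $4 + 245 @ $5 = $3,192

245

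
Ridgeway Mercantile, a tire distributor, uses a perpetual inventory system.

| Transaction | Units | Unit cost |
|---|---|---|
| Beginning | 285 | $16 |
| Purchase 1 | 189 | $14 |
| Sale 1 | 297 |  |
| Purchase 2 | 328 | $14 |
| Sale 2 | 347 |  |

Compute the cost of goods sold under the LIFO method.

Sale 1 (297) [LIFO — newest first]: 189 @ $14 + 108 @ $16 = $4,374
Sale 2 (347) [LIFO — newest first]: 328 @ $14 + 19 @ $16 = $4,896
Total COGS = $4,374 + $4,896 = $9,270
Ending inventory: 158 @ $16 = $2,528

COGS = $9,270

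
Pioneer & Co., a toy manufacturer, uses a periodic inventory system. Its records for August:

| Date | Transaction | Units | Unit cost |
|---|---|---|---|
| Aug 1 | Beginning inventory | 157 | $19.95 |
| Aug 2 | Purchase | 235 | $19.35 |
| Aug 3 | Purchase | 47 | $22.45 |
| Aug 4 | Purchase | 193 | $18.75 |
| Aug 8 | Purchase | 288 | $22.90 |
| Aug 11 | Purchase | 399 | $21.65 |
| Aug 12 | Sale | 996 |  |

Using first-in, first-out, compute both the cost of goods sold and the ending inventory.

Aug 12, 996 sold [FIFO — oldest first]: 157 @ $19.95 + 235 @ $19.35 + 47 @ $22.45 + 193 @ $18.75 + 288 @ $22.90 + 76 @ $21.65 = $20,593.90
Ending inventory: 323 @ $21.65 = $6,992.95
Check: goods available $27,586.85 = COGS $20,593.90 + ending $6,992.95

COGS = $20,593.90; ending inventory = $6,992.95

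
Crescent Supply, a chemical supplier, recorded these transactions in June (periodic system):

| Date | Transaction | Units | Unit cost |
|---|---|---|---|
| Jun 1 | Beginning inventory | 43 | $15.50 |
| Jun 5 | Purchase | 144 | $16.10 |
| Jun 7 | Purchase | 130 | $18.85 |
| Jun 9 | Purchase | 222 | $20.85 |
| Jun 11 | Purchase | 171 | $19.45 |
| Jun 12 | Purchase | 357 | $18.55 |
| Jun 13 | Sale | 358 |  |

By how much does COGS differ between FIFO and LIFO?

FIFO COGS: 43 @ $15.50 + 144 @ $16.10 + 130 @ $18.85 + 41 @ $20.85 = $6,290.25
LIFO COGS: 357 @ $18.55 + 1 @ $19.45 = $6,641.80
Difference = |$6,290.25 − $6,641.80| = $351.55

$351.55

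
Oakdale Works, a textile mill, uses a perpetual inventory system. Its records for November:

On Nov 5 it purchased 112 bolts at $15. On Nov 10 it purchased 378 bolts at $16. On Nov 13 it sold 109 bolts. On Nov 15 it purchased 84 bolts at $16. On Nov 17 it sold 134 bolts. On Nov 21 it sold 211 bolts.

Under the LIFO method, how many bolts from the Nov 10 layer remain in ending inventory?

Nov 13, 109 sold [LIFO — newest first]: 109 @ $16 = $1,744
Nov 17, 134 sold [LIFO — newest first]: 84 @ $16 + 50 @ $16 = $2,144
Nov 21, 211 sold [LIFO — newest first]: 211 @ $16 = $3,376
Total COGS = $1,744 + $2,144 + $3,376 = $7,264
Ending inventory: 112 @ $15 + 8 @ $16 = $1,808
Check: goods available $9,072 = COGS $7,264 + ending $1,808

8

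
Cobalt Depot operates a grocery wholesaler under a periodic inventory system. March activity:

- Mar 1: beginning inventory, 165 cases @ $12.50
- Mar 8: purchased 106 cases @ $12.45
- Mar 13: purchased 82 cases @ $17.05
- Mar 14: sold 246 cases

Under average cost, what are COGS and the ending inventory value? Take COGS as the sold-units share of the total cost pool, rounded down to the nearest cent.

COGS = $3,331.31; ending inventory = $1,448.99

Mar 14, sell 246: 246/353 × $4,780.30 → $3,331.31
Ending inventory (cost pool remaining) = $1,448.99
Check: goods available $4,780.30 = COGS $3,331.31 + ending $1,448.99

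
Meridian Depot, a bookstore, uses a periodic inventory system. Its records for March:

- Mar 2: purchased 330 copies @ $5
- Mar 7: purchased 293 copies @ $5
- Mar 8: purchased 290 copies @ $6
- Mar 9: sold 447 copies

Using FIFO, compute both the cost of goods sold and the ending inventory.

COGS = $2,235; ending inventory = $2,620

Mar 9, 447 sold [FIFO — oldest first]: 330 @ $5 + 117 @ $5 = $2,235
Ending inventory: 176 @ $5 + 290 @ $6 = $2,620
Check: goods available $4,855 = COGS $2,235 + ending $2,620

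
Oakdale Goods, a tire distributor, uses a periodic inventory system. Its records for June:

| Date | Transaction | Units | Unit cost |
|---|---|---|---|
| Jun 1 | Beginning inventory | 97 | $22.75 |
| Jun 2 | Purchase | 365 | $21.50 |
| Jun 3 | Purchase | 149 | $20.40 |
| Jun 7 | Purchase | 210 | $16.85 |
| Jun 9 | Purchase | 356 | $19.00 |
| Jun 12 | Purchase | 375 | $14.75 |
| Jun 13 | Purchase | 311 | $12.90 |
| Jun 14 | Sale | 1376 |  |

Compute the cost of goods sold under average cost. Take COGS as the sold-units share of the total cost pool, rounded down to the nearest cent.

Jun 14, sell 1376: 1376/1863 × $32,939.50 → $24,328.90
Ending inventory (cost pool remaining) = $8,610.60

COGS = $24,328.90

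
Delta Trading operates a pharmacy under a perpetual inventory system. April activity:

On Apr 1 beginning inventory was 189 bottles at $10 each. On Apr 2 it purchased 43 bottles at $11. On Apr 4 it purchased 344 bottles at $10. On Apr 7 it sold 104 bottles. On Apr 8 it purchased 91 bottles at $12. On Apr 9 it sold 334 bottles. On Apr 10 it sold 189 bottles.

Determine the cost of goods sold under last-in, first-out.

Apr 7, 104 sold [LIFO — newest first]: 104 @ $10 = $1,040
Apr 9, 334 sold [LIFO — newest first]: 91 @ $12 + 240 @ $10 + 3 @ $11 = $3,525
Apr 10, 189 sold [LIFO — newest first]: 40 @ $11 + 149 @ $10 = $1,930
Total COGS = $1,040 + $3,525 + $1,930 = $6,495
Ending inventory: 40 @ $10 = $400
Check: goods available $6,895 = COGS $6,495 + ending $400

COGS = $6,495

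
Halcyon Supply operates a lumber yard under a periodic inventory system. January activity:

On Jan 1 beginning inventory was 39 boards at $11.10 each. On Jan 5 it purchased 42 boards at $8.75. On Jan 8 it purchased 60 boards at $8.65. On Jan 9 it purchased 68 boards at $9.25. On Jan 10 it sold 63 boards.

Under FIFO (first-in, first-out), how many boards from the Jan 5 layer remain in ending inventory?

18

Jan 10, 63 sold [FIFO — oldest first]: 39 @ $11.10 + 24 @ $8.75 = $642.90
Ending inventory: 18 @ $8.75 + 60 @ $8.65 + 68 @ $9.25 = $1,305.50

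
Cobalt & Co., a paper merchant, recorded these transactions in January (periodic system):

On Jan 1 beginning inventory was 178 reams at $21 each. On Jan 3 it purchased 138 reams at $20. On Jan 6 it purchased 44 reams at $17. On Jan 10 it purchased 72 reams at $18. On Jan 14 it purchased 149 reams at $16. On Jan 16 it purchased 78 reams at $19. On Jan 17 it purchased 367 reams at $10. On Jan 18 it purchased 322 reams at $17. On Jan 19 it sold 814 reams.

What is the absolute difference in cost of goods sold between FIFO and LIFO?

FIFO COGS: 178 @ $21 + 138 @ $20 + 44 @ $17 + 72 @ $18 + 149 @ $16 + 78 @ $19 + 155 @ $10 = $13,958
LIFO COGS: 322 @ $17 + 367 @ $10 + 78 @ $19 + 47 @ $16 = $11,378
Difference = |$13,958 − $11,378| = $2,580

$2,580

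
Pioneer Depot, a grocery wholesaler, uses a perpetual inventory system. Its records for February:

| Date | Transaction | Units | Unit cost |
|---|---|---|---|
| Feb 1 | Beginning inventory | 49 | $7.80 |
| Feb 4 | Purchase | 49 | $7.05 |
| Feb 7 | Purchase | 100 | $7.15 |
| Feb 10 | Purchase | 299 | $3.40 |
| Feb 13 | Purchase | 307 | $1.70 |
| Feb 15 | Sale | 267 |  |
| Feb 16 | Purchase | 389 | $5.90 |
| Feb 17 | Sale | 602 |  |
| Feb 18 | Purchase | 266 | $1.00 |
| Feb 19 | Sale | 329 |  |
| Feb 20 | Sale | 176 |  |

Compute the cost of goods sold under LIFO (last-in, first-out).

Feb 15, 267 sold [LIFO — newest first]: 267 @ $1.70 = $453.90
Feb 17, 602 sold [LIFO — newest first]: 389 @ $5.90 + 40 @ $1.70 + 173 @ $3.40 = $2,951.30
Feb 19, 329 sold [LIFO — newest first]: 266 @ $1.00 + 63 @ $3.40 = $480.20
Feb 20, 176 sold [LIFO — newest first]: 63 @ $3.40 + 100 @ $7.15 + 13 @ $7.05 = $1,020.85
Total COGS = $453.90 + $2,951.30 + $480.20 + $1,020.85 = $4,906.25
Ending inventory: 49 @ $7.80 + 36 @ $7.05 = $636.00

COGS = $4,906.25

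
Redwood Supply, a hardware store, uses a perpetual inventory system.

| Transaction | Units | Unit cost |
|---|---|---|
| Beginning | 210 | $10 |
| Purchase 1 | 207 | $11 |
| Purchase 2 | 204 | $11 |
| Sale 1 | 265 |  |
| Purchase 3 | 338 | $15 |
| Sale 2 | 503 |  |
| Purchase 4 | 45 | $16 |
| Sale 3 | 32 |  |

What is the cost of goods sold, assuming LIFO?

COGS = $10,293

Sale 1 (265) [LIFO — newest first]: 204 @ $11 + 61 @ $11 = $2,915
Sale 2 (503) [LIFO — newest first]: 338 @ $15 + 146 @ $11 + 19 @ $10 = $6,866
Sale 3 (32) [LIFO — newest first]: 32 @ $16 = $512
Total COGS = $2,915 + $6,866 + $512 = $10,293
Ending inventory: 191 @ $10 + 13 @ $16 = $2,118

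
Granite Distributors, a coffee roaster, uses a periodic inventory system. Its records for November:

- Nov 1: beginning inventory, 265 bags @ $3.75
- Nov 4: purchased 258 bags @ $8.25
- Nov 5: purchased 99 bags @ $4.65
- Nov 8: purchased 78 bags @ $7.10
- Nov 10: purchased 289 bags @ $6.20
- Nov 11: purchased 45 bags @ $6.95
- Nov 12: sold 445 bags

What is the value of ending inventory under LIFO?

Ending inventory = $3,429.15

Nov 12, 445 sold [LIFO — newest first]: 45 @ $6.95 + 289 @ $6.20 + 78 @ $7.10 + 33 @ $4.65 = $2,811.80
Ending inventory: 265 @ $3.75 + 258 @ $8.25 + 66 @ $4.65 = $3,429.15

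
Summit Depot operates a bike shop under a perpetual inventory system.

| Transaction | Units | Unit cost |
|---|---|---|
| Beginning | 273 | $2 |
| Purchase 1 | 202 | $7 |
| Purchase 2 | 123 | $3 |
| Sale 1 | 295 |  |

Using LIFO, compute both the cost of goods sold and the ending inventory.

Sale 1 (295) [LIFO — newest first]: 123 @ $3 + 172 @ $7 = $1,573
Ending inventory: 273 @ $2 + 30 @ $7 = $756
Check: goods available $2,329 = COGS $1,573 + ending $756

COGS = $1,573; ending inventory = $756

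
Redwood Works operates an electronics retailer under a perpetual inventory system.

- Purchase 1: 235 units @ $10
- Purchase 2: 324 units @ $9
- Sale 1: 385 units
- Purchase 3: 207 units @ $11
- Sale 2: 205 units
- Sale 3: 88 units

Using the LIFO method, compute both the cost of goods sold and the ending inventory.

COGS = $6,663; ending inventory = $880

Sale 1 (385) [LIFO — newest first]: 324 @ $9 + 61 @ $10 = $3,526
Sale 2 (205) [LIFO — newest first]: 205 @ $11 = $2,255
Sale 3 (88) [LIFO — newest first]: 2 @ $11 + 86 @ $10 = $882
Total COGS = $3,526 + $2,255 + $882 = $6,663
Ending inventory: 88 @ $10 = $880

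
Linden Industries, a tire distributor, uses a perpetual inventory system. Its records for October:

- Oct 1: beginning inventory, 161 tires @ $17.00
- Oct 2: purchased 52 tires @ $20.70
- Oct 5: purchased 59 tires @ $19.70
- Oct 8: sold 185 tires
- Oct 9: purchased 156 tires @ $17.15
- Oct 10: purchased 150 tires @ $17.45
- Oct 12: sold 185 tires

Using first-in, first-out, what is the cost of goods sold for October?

COGS = $6,656.40

Oct 8, 185 sold [FIFO — oldest first]: 161 @ $17.00 + 24 @ $20.70 = $3,233.80
Oct 12, 185 sold [FIFO — oldest first]: 28 @ $20.70 + 59 @ $19.70 + 98 @ $17.15 = $3,422.60
Total COGS = $3,233.80 + $3,422.60 = $6,656.40
Ending inventory: 58 @ $17.15 + 150 @ $17.45 = $3,612.20
Check: goods available $10,268.60 = COGS $6,656.40 + ending $3,612.20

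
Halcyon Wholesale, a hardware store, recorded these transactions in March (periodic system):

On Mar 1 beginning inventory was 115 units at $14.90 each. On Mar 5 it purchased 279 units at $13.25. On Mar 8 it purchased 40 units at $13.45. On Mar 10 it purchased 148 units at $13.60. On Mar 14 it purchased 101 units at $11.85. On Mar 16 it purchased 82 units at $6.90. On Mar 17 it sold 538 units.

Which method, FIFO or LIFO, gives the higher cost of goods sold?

FIFO COGS: 115 @ $14.90 + 279 @ $13.25 + 40 @ $13.45 + 104 @ $13.60 = $7,362.65
LIFO COGS: 82 @ $6.90 + 101 @ $11.85 + 148 @ $13.60 + 40 @ $13.45 + 167 @ $13.25 = $6,526.20

FIFO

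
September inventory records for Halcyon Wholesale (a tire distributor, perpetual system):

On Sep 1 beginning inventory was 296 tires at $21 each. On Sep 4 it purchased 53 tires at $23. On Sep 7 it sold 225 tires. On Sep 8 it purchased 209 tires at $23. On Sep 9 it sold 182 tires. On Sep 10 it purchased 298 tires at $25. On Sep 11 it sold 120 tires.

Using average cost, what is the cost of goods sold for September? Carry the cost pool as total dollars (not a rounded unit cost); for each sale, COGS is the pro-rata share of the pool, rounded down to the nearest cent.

After Sep 1: 296 on hand, pool $6,216.00 (≈ $21.0000 each)
After Sep 4: 349 on hand, pool $7,435.00 (≈ $21.3037 each)
Sep 7, sell 225: 225/349 × $7,435.00 → $4,793.33
After Sep 8: 333 on hand, pool $7,448.67 (≈ $22.3684 each)
Sep 9, sell 182: 182/333 × $7,448.67 → $4,071.04
After Sep 10: 449 on hand, pool $10,827.63 (≈ $24.1150 each)
Sep 11, sell 120: 120/449 × $10,827.63 → $2,893.79
Total COGS = $4,793.33 + $4,071.04 + $2,893.79 = $11,758.16
Ending inventory (cost pool remaining) = $7,933.84

COGS = $11,758.16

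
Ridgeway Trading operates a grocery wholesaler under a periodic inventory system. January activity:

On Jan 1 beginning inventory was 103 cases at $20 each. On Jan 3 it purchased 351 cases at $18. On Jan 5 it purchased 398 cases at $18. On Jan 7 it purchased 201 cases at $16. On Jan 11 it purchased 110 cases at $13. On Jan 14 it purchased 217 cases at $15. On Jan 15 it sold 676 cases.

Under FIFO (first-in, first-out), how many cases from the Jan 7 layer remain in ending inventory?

201

Jan 15, 676 sold [FIFO — oldest first]: 103 @ $20 + 351 @ $18 + 222 @ $18 = $12,374
Ending inventory: 176 @ $18 + 201 @ $16 + 110 @ $13 + 217 @ $15 = $11,069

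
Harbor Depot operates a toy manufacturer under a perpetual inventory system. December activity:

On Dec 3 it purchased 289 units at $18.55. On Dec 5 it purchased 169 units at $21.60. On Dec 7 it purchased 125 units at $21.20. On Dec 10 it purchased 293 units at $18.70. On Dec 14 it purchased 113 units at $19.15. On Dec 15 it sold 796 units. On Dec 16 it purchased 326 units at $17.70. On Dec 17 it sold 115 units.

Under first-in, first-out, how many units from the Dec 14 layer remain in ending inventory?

78

Dec 15, 796 sold [FIFO — oldest first]: 289 @ $18.55 + 169 @ $21.60 + 125 @ $21.20 + 213 @ $18.70 = $15,644.45
Dec 17, 115 sold [FIFO — oldest first]: 80 @ $18.70 + 35 @ $19.15 = $2,166.25
Total COGS = $15,644.45 + $2,166.25 = $17,810.70
Ending inventory: 78 @ $19.15 + 326 @ $17.70 = $7,263.90
Check: goods available $25,074.60 = COGS $17,810.70 + ending $7,263.90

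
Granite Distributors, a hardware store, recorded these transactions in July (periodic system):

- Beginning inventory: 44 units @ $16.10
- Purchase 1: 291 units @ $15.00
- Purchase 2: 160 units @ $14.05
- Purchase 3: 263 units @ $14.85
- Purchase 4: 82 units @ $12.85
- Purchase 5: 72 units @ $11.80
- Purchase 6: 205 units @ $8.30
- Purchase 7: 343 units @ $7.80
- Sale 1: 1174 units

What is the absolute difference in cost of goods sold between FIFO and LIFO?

FIFO COGS: 44 @ $16.10 + 291 @ $15.00 + 160 @ $14.05 + 263 @ $14.85 + 82 @ $12.85 + 72 @ $11.80 + 205 @ $8.30 + 57 @ $7.80 = $15,276.35
LIFO COGS: 343 @ $7.80 + 205 @ $8.30 + 72 @ $11.80 + 82 @ $12.85 + 263 @ $14.85 + 160 @ $14.05 + 49 @ $15.00 = $13,168.75
Difference = |$15,276.35 − $13,168.75| = $2,107.60

$2,107.60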